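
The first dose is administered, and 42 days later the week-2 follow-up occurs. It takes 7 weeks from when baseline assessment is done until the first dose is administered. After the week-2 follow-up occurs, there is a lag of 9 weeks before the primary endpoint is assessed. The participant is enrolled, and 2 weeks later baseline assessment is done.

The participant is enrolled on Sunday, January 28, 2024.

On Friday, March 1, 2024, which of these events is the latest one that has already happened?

The participant is enrolled: Jan 28, 2024.
Baseline assessment is done: Jan 28, 2024 + 2 weeks = Feb 11, 2024.
The first dose is administered: Feb 11, 2024 + 7 weeks = Mar 31, 2024.
The week-2 follow-up occurs: Mar 31, 2024 + 42 days = May 12, 2024.
The primary endpoint is assessed: May 12, 2024 + 9 weeks = Jul 14, 2024.
Mar 1, 2024 falls between when baseline assessment is done (Feb 11, 2024) and when the first dose is administered (Mar 31, 2024).

Baseline assessment is done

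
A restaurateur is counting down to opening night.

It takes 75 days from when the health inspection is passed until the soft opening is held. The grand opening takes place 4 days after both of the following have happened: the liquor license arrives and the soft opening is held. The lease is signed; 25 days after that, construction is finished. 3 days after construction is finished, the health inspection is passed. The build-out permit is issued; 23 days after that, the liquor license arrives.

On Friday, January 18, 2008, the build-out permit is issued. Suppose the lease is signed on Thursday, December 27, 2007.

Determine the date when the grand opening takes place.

Saturday, April 12, 2008

The build-out permit is issued: Jan 18, 2008.
The liquor license arrives: Jan 18, 2008 + 23 days = Feb 10, 2008.
The lease is signed: Dec 27, 2007.
Construction is finished: Dec 27, 2007 + 25 days = Jan 21, 2008.
The health inspection is passed: Jan 21, 2008 + 3 days = Jan 24, 2008.
The soft opening is held: Jan 24, 2008 + 75 days = Apr 8, 2008.
Both prerequisites met — the liquor license arrives (Feb 10, 2008), the soft opening is held (Apr 8, 2008); the later is Apr 8, 2008.
The grand opening takes place: Apr 8, 2008 + 4 days = Apr 12, 2008.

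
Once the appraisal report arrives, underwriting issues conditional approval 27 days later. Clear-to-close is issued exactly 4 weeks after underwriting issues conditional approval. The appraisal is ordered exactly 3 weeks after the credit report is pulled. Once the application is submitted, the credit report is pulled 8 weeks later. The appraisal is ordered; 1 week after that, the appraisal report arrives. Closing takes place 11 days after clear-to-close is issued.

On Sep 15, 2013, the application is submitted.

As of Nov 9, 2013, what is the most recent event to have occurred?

The application is submitted: Sep 15, 2013.
The credit report is pulled: Sep 15, 2013 + 8 weeks = Nov 10, 2013.
The appraisal is ordered: Nov 10, 2013 + 3 weeks = Dec 1, 2013.
The appraisal report arrives: Dec 1, 2013 + 1 week = Dec 8, 2013.
Underwriting issues conditional approval: Dec 8, 2013 + 27 days = Jan 4, 2014.
Clear-to-close is issued: Jan 4, 2014 + 4 weeks = Feb 1, 2014.
Closing takes place: Feb 1, 2014 + 11 days = Feb 12, 2014.
Nov 9, 2013 falls between when the application is submitted (Sep 15, 2013) and when the credit report is pulled (Nov 10, 2013).

The application is submitted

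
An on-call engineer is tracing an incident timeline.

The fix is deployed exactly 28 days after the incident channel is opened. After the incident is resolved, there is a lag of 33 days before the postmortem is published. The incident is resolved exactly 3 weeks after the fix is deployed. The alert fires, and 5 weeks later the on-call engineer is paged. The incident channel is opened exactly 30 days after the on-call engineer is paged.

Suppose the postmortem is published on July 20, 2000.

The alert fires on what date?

February 24, 2000

The postmortem is published: Jul 20, 2000.
The incident is resolved: Jul 20, 2000 − 33 days = Jun 17, 2000.
The fix is deployed: Jun 17, 2000 − 3 weeks = May 27, 2000.
The incident channel is opened: May 27, 2000 − 28 days = Apr 29, 2000.
The on-call engineer is paged: Apr 29, 2000 − 30 days = Mar 30, 2000.
The alert fires: Mar 30, 2000 − 5 weeks = Feb 24, 2000.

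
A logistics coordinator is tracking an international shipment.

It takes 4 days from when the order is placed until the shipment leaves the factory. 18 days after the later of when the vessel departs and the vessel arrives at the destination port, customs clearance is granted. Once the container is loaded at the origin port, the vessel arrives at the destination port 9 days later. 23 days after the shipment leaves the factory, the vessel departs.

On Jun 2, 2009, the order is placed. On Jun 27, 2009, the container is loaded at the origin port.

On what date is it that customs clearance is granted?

Jul 24, 2009

The order is placed: Jun 2, 2009.
The shipment leaves the factory: Jun 2, 2009 + 4 days = Jun 6, 2009.
The vessel departs: Jun 6, 2009 + 23 days = Jun 29, 2009.
The container is loaded at the origin port: Jun 27, 2009.
The vessel arrives at the destination port: Jun 27, 2009 + 9 days = Jul 6, 2009.
Both prerequisites met — the vessel departs (Jun 29, 2009), the vessel arrives at the destination port (Jul 6, 2009); the later is Jul 6, 2009.
Customs clearance is granted: Jul 6, 2009 + 18 days = Jul 24, 2009.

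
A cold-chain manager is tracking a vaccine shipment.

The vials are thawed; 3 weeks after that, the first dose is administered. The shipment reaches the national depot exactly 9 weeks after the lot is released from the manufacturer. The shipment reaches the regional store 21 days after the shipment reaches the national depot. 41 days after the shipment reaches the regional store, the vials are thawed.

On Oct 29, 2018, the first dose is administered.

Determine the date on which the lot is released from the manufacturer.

The first dose is administered: Oct 29, 2018.
The vials are thawed: Oct 29, 2018 − 3 weeks = Oct 8, 2018.
The shipment reaches the regional store: Oct 8, 2018 − 41 days = Aug 28, 2018.
The shipment reaches the national depot: Aug 28, 2018 − 21 days = Aug 7, 2018.
The lot is released from the manufacturer: Aug 7, 2018 − 9 weeks = Jun 5, 2018.

Jun 5, 2018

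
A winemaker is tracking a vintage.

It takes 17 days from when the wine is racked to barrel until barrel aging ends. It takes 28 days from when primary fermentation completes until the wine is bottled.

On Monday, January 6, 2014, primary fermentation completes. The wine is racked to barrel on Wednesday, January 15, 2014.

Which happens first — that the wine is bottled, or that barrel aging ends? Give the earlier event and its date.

Primary fermentation completes: Jan 6, 2014.
The wine is bottled: Jan 6, 2014 + 28 days = Feb 3, 2014.
The wine is racked to barrel: Jan 15, 2014.
Barrel aging ends: Jan 15, 2014 + 17 days = Feb 1, 2014.
Comparing: the wine is bottled on Feb 3, 2014 vs barrel aging ends on Feb 1, 2014. Earlier: barrel aging ends.

Barrel aging ends — Saturday, February 1, 2014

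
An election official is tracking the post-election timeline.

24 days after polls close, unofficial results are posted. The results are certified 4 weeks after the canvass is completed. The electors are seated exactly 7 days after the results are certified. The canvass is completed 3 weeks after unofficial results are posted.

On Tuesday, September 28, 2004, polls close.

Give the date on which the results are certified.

Polls close: Sep 28, 2004.
Unofficial results are posted: Sep 28, 2004 + 24 days = Oct 22, 2004.
The canvass is completed: Oct 22, 2004 + 3 weeks = Nov 12, 2004.
The results are certified: Nov 12, 2004 + 4 weeks = Dec 10, 2004.

Friday, December 10, 2004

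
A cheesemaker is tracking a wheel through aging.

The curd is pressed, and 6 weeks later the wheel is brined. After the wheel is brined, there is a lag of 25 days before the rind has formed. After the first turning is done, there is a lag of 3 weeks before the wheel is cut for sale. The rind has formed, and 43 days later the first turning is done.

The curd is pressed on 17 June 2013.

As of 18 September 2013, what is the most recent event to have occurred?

The rind has formed

The curd is pressed: Jun 17, 2013.
The wheel is brined: Jun 17, 2013 + 6 weeks = Jul 29, 2013.
The rind has formed: Jul 29, 2013 + 25 days = Aug 23, 2013.
The first turning is done: Aug 23, 2013 + 43 days = Oct 5, 2013.
The wheel is cut for sale: Oct 5, 2013 + 3 weeks = Oct 26, 2013.
Sep 18, 2013 falls between when the rind has formed (Aug 23, 2013) and when the first turning is done (Oct 5, 2013).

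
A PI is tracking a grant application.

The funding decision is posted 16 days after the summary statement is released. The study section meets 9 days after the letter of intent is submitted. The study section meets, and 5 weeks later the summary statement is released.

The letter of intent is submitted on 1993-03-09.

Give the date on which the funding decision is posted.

The letter of intent is submitted: Mar 9, 1993.
The study section meets: Mar 9, 1993 + 9 days = Mar 18, 1993.
The summary statement is released: Mar 18, 1993 + 5 weeks = Apr 22, 1993.
The funding decision is posted: Apr 22, 1993 + 16 days = May 8, 1993.

1993-05-08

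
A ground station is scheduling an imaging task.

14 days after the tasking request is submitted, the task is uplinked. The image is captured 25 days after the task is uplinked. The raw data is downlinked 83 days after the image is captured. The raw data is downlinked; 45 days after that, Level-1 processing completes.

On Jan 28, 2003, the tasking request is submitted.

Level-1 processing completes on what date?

Jul 14, 2003

The tasking request is submitted: Jan 28, 2003.
The task is uplinked: Jan 28, 2003 + 14 days = Feb 11, 2003.
The image is captured: Feb 11, 2003 + 25 days = Mar 8, 2003.
The raw data is downlinked: Mar 8, 2003 + 83 days = May 30, 2003.
Level-1 processing completes: May 30, 2003 + 45 days = Jul 14, 2003.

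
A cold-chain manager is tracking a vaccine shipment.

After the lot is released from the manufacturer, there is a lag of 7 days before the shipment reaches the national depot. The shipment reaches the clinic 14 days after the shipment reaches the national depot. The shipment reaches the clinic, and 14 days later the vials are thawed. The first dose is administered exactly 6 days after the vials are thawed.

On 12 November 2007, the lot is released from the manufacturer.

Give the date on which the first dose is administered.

23 December 2007

The lot is released from the manufacturer: Nov 12, 2007.
The shipment reaches the national depot: Nov 12, 2007 + 7 days = Nov 19, 2007.
The shipment reaches the clinic: Nov 19, 2007 + 14 days = Dec 3, 2007.
The vials are thawed: Dec 3, 2007 + 14 days = Dec 17, 2007.
The first dose is administered: Dec 17, 2007 + 6 days = Dec 23, 2007.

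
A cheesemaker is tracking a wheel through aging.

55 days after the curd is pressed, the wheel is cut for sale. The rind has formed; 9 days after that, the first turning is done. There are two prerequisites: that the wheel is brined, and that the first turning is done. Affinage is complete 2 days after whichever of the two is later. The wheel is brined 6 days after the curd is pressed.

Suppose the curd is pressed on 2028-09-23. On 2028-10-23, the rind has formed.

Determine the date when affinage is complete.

2028-11-03

The curd is pressed: Sep 23, 2028.
The wheel is brined: Sep 23, 2028 + 6 days = Sep 29, 2028.
The rind has formed: Oct 23, 2028.
The first turning is done: Oct 23, 2028 + 9 days = Nov 1, 2028.
Both prerequisites met — the wheel is brined (Sep 29, 2028), the first turning is done (Nov 1, 2028); the later is Nov 1, 2028.
Affinage is complete: Nov 1, 2028 + 2 days = Nov 3, 2028.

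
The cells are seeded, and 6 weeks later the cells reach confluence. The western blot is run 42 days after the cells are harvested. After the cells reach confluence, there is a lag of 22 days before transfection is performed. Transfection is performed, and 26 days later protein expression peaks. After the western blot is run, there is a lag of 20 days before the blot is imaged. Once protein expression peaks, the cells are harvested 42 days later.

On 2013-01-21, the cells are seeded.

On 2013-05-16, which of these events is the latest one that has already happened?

The cells are seeded: Jan 21, 2013.
The cells reach confluence: Jan 21, 2013 + 6 weeks = Mar 4, 2013.
Transfection is performed: Mar 4, 2013 + 22 days = Mar 26, 2013.
Protein expression peaks: Mar 26, 2013 + 26 days = Apr 21, 2013.
The cells are harvested: Apr 21, 2013 + 42 days = Jun 2, 2013.
The western blot is run: Jun 2, 2013 + 42 days = Jul 14, 2013.
The blot is imaged: Jul 14, 2013 + 20 days = Aug 3, 2013.
May 16, 2013 falls between when protein expression peaks (Apr 21, 2013) and when the cells are harvested (Jun 2, 2013).

Protein expression peaks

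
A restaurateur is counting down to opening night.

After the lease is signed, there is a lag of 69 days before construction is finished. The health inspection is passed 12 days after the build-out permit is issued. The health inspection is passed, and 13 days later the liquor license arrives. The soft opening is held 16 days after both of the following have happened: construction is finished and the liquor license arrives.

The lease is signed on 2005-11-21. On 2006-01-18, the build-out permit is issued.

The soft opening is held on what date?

2006-02-28

The lease is signed: Nov 21, 2005.
Construction is finished: Nov 21, 2005 + 69 days = Jan 29, 2006.
The build-out permit is issued: Jan 18, 2006.
The health inspection is passed: Jan 18, 2006 + 12 days = Jan 30, 2006.
The liquor license arrives: Jan 30, 2006 + 13 days = Feb 12, 2006.
Both prerequisites met — construction is finished (Jan 29, 2006), the liquor license arrives (Feb 12, 2006); the later is Feb 12, 2006.
The soft opening is held: Feb 12, 2006 + 16 days = Feb 28, 2006.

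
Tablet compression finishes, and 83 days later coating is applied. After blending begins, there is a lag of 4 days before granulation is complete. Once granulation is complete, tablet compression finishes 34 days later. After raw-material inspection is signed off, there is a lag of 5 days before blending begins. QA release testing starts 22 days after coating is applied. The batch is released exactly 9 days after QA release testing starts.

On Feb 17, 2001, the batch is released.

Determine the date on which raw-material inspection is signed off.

Sep 13, 2000

The batch is released: Feb 17, 2001.
QA release testing starts: Feb 17, 2001 − 9 days = Feb 8, 2001.
Coating is applied: Feb 8, 2001 − 22 days = Jan 17, 2001.
Tablet compression finishes: Jan 17, 2001 − 83 days = Oct 26, 2000.
Granulation is complete: Oct 26, 2000 − 34 days = Sep 22, 2000.
Blending begins: Sep 22, 2000 − 4 days = Sep 18, 2000.
Raw-material inspection is signed off: Sep 18, 2000 − 5 days = Sep 13, 2000.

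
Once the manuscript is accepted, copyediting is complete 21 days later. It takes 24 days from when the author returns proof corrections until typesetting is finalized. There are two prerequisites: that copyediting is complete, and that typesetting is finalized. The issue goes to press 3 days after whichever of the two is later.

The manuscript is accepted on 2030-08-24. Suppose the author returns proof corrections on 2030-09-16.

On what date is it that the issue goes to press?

2030-10-13

The manuscript is accepted: Aug 24, 2030.
Copyediting is complete: Aug 24, 2030 + 21 days = Sep 14, 2030.
The author returns proof corrections: Sep 16, 2030.
Typesetting is finalized: Sep 16, 2030 + 24 days = Oct 10, 2030.
Both prerequisites met — copyediting is complete (Sep 14, 2030), typesetting is finalized (Oct 10, 2030); the later is Oct 10, 2030.
The issue goes to press: Oct 10, 2030 + 3 days = Oct 13, 2030.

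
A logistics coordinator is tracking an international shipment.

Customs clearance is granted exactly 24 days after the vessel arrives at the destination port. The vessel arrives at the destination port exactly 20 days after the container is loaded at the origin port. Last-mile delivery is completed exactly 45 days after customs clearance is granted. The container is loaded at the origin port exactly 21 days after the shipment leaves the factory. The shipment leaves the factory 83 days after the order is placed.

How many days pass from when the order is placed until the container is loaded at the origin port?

Causal path: the order is placed → the shipment leaves the factory → the container is loaded at the origin port.
Total delay along the path: 83 + 21 = 104 days.

104 days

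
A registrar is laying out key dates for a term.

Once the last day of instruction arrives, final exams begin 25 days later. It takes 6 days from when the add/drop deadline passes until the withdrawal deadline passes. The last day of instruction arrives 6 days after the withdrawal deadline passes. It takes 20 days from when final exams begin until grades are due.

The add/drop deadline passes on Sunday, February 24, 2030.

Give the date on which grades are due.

The add/drop deadline passes: Feb 24, 2030.
The withdrawal deadline passes: Feb 24, 2030 + 6 days = Mar 2, 2030.
The last day of instruction arrives: Mar 2, 2030 + 6 days = Mar 8, 2030.
Final exams begin: Mar 8, 2030 + 25 days = Apr 2, 2030.
Grades are due: Apr 2, 2030 + 20 days = Apr 22, 2030.

Monday, April 22, 2030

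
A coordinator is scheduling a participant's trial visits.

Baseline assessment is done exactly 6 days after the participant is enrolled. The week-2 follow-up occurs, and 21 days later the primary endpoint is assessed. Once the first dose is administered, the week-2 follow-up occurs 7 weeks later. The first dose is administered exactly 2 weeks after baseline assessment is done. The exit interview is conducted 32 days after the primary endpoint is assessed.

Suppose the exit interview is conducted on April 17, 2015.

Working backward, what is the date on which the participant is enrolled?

The exit interview is conducted: Apr 17, 2015.
The primary endpoint is assessed: Apr 17, 2015 − 32 days = Mar 16, 2015.
The week-2 follow-up occurs: Mar 16, 2015 − 21 days = Feb 23, 2015.
The first dose is administered: Feb 23, 2015 − 7 weeks = Jan 5, 2015.
Baseline assessment is done: Jan 5, 2015 − 2 weeks = Dec 22, 2014.
The participant is enrolled: Dec 22, 2014 − 6 days = Dec 16, 2014.

December 16, 2014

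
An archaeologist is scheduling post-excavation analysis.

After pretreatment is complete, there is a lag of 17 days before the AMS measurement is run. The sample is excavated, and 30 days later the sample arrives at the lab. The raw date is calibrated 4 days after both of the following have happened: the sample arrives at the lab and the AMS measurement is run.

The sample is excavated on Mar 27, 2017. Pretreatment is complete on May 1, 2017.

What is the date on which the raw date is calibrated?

The sample is excavated: Mar 27, 2017.
The sample arrives at the lab: Mar 27, 2017 + 30 days = Apr 26, 2017.
Pretreatment is complete: May 1, 2017.
The AMS measurement is run: May 1, 2017 + 17 days = May 18, 2017.
Both prerequisites met — the sample arrives at the lab (Apr 26, 2017), the AMS measurement is run (May 18, 2017); the later is May 18, 2017.
The raw date is calibrated: May 18, 2017 + 4 days = May 22, 2017.

May 22, 2017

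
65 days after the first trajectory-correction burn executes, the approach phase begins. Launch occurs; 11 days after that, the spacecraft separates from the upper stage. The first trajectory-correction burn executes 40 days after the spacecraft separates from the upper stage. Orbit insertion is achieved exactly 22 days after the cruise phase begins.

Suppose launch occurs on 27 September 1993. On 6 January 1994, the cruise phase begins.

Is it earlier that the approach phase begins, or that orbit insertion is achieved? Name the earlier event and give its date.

The approach phase begins — 21 January 1994

Launch occurs: Sep 27, 1993.
The spacecraft separates from the upper stage: Sep 27, 1993 + 11 days = Oct 8, 1993.
The first trajectory-correction burn executes: Oct 8, 1993 + 40 days = Nov 17, 1993.
The approach phase begins: Nov 17, 1993 + 65 days = Jan 21, 1994.
The cruise phase begins: Jan 6, 1994.
Orbit insertion is achieved: Jan 6, 1994 + 22 days = Jan 28, 1994.
Comparing: the approach phase begins on Jan 21, 1994 vs orbit insertion is achieved on Jan 28, 1994. Earlier: the approach phase begins.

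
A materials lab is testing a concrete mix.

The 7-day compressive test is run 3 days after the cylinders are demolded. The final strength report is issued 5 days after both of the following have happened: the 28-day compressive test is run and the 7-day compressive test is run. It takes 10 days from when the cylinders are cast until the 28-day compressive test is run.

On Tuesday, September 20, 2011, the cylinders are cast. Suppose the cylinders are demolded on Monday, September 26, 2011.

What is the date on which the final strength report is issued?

The cylinders are cast: Sep 20, 2011.
The 28-day compressive test is run: Sep 20, 2011 + 10 days = Sep 30, 2011.
The cylinders are demolded: Sep 26, 2011.
The 7-day compressive test is run: Sep 26, 2011 + 3 days = Sep 29, 2011.
Both prerequisites met — the 28-day compressive test is run (Sep 30, 2011), the 7-day compressive test is run (Sep 29, 2011); the later is Sep 30, 2011.
The final strength report is issued: Sep 30, 2011 + 5 days = Oct 5, 2011.

Wednesday, October 5, 2011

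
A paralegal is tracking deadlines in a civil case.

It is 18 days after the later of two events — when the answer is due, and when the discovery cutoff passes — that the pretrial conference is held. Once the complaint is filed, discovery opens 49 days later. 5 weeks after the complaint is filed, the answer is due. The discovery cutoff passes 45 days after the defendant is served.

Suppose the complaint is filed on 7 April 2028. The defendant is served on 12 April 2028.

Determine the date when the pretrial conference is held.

14 June 2028

The complaint is filed: Apr 7, 2028.
The answer is due: Apr 7, 2028 + 5 weeks = May 12, 2028.
The defendant is served: Apr 12, 2028.
The discovery cutoff passes: Apr 12, 2028 + 45 days = May 27, 2028.
Both prerequisites met — the answer is due (May 12, 2028), the discovery cutoff passes (May 27, 2028); the later is May 27, 2028.
The pretrial conference is held: May 27, 2028 + 18 days = Jun 14, 2028.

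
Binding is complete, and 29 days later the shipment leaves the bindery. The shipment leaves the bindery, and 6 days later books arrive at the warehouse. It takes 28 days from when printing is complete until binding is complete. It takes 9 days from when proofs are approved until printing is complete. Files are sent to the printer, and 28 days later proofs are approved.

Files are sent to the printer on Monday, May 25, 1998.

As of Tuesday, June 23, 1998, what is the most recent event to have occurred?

Files are sent to the printer: May 25, 1998.
Proofs are approved: May 25, 1998 + 28 days = Jun 22, 1998.
Printing is complete: Jun 22, 1998 + 9 days = Jul 1, 1998.
Binding is complete: Jul 1, 1998 + 28 days = Jul 29, 1998.
The shipment leaves the bindery: Jul 29, 1998 + 29 days = Aug 27, 1998.
Books arrive at the warehouse: Aug 27, 1998 + 6 days = Sep 2, 1998.
Jun 23, 1998 falls between when proofs are approved (Jun 22, 1998) and when printing is complete (Jul 1, 1998).

Proofs are approved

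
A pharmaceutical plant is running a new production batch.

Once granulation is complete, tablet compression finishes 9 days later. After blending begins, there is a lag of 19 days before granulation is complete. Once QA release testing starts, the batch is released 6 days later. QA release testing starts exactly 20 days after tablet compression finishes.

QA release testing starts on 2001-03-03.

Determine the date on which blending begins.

2001-01-14

QA release testing starts: Mar 3, 2001.
Tablet compression finishes: Mar 3, 2001 − 20 days = Feb 11, 2001.
Granulation is complete: Feb 11, 2001 − 9 days = Feb 2, 2001.
Blending begins: Feb 2, 2001 − 19 days = Jan 14, 2001.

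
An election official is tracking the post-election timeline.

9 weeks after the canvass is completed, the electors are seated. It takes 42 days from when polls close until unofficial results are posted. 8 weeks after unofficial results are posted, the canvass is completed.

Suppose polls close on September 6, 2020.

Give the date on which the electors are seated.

Polls close: Sep 6, 2020.
Unofficial results are posted: Sep 6, 2020 + 42 days = Oct 18, 2020.
The canvass is completed: Oct 18, 2020 + 8 weeks = Dec 13, 2020.
The electors are seated: Dec 13, 2020 + 9 weeks = Feb 14, 2021.

February 14, 2021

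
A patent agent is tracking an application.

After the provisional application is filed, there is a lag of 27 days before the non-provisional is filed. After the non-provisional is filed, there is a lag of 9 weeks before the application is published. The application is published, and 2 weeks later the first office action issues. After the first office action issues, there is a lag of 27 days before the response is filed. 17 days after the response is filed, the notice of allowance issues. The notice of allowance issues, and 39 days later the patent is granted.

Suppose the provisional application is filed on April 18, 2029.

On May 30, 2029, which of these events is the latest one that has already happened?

The provisional application is filed: Apr 18, 2029.
The non-provisional is filed: Apr 18, 2029 + 27 days = May 15, 2029.
The application is published: May 15, 2029 + 9 weeks = Jul 17, 2029.
The first office action issues: Jul 17, 2029 + 2 weeks = Jul 31, 2029.
The response is filed: Jul 31, 2029 + 27 days = Aug 27, 2029.
The notice of allowance issues: Aug 27, 2029 + 17 days = Sep 13, 2029.
The patent is granted: Sep 13, 2029 + 39 days = Oct 22, 2029.
May 30, 2029 falls between when the non-provisional is filed (May 15, 2029) and when the application is published (Jul 17, 2029).

The non-provisional is filed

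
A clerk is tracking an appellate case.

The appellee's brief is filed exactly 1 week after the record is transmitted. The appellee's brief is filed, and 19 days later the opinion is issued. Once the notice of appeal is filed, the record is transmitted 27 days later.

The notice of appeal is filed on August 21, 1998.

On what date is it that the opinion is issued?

October 13, 1998

The notice of appeal is filed: Aug 21, 1998.
The record is transmitted: Aug 21, 1998 + 27 days = Sep 17, 1998.
The appellee's brief is filed: Sep 17, 1998 + 1 week = Sep 24, 1998.
The opinion is issued: Sep 24, 1998 + 19 days = Oct 13, 1998.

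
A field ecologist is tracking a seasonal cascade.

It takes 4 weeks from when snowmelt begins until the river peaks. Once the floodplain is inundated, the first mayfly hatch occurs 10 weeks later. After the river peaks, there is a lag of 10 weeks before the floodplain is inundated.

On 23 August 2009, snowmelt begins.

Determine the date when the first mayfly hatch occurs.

7 February 2010

Snowmelt begins: Aug 23, 2009.
The river peaks: Aug 23, 2009 + 4 weeks = Sep 20, 2009.
The floodplain is inundated: Sep 20, 2009 + 10 weeks = Nov 29, 2009.
The first mayfly hatch occurs: Nov 29, 2009 + 10 weeks = Feb 7, 2010.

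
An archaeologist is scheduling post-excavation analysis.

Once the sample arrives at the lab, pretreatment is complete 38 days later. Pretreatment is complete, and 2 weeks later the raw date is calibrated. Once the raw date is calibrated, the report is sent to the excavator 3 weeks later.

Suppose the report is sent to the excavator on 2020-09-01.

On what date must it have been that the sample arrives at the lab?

2020-06-20

The report is sent to the excavator: Sep 1, 2020.
The raw date is calibrated: Sep 1, 2020 − 3 weeks = Aug 11, 2020.
Pretreatment is complete: Aug 11, 2020 − 2 weeks = Jul 28, 2020.
The sample arrives at the lab: Jul 28, 2020 − 38 days = Jun 20, 2020.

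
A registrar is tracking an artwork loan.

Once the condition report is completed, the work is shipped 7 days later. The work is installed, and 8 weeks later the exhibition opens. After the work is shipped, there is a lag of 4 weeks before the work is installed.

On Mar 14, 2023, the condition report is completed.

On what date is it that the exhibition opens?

Jun 13, 2023

The condition report is completed: Mar 14, 2023.
The work is shipped: Mar 14, 2023 + 7 days = Mar 21, 2023.
The work is installed: Mar 21, 2023 + 4 weeks = Apr 18, 2023.
The exhibition opens: Apr 18, 2023 + 8 weeks = Jun 13, 2023.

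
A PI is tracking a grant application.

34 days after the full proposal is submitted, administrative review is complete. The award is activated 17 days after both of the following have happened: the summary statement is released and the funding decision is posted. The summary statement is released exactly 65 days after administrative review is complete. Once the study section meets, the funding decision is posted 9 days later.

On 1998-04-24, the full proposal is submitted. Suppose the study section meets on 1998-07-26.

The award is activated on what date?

The full proposal is submitted: Apr 24, 1998.
Administrative review is complete: Apr 24, 1998 + 34 days = May 28, 1998.
The summary statement is released: May 28, 1998 + 65 days = Aug 1, 1998.
The study section meets: Jul 26, 1998.
The funding decision is posted: Jul 26, 1998 + 9 days = Aug 4, 1998.
Both prerequisites met — the summary statement is released (Aug 1, 1998), the funding decision is posted (Aug 4, 1998); the later is Aug 4, 1998.
The award is activated: Aug 4, 1998 + 17 days = Aug 21, 1998.

1998-08-21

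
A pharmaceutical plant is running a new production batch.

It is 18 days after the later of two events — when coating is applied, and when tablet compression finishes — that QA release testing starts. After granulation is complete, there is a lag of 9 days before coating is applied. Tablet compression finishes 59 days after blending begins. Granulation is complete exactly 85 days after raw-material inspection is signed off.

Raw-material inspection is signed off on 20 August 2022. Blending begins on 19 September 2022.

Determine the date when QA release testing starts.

10 December 2022

Raw-material inspection is signed off: Aug 20, 2022.
Granulation is complete: Aug 20, 2022 + 85 days = Nov 13, 2022.
Coating is applied: Nov 13, 2022 + 9 days = Nov 22, 2022.
Blending begins: Sep 19, 2022.
Tablet compression finishes: Sep 19, 2022 + 59 days = Nov 17, 2022.
Both prerequisites met — coating is applied (Nov 22, 2022), tablet compression finishes (Nov 17, 2022); the later is Nov 22, 2022.
QA release testing starts: Nov 22, 2022 + 18 days = Dec 10, 2022.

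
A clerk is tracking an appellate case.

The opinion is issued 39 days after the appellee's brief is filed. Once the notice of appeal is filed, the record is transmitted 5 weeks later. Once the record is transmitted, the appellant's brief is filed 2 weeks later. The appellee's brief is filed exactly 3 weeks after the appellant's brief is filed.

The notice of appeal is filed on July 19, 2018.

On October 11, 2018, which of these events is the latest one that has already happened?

The appellee's brief is filed

The notice of appeal is filed: Jul 19, 2018.
The record is transmitted: Jul 19, 2018 + 5 weeks = Aug 23, 2018.
The appellant's brief is filed: Aug 23, 2018 + 2 weeks = Sep 6, 2018.
The appellee's brief is filed: Sep 6, 2018 + 3 weeks = Sep 27, 2018.
The opinion is issued: Sep 27, 2018 + 39 days = Nov 5, 2018.
Oct 11, 2018 falls between when the appellee's brief is filed (Sep 27, 2018) and when the opinion is issued (Nov 5, 2018).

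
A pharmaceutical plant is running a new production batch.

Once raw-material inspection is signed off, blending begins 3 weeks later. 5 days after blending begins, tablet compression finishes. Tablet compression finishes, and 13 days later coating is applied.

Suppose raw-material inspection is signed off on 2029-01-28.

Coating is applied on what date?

Raw-material inspection is signed off: Jan 28, 2029.
Blending begins: Jan 28, 2029 + 3 weeks = Feb 18, 2029.
Tablet compression finishes: Feb 18, 2029 + 5 days = Feb 23, 2029.
Coating is applied: Feb 23, 2029 + 13 days = Mar 8, 2029.

2029-03-08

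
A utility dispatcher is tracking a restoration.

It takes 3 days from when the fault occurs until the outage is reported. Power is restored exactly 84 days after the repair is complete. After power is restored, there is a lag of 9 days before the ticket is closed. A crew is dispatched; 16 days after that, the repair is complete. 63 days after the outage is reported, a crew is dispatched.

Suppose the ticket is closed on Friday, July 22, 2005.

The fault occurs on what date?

The ticket is closed: Jul 22, 2005.
Power is restored: Jul 22, 2005 − 9 days = Jul 13, 2005.
The repair is complete: Jul 13, 2005 − 84 days = Apr 20, 2005.
A crew is dispatched: Apr 20, 2005 − 16 days = Apr 4, 2005.
The outage is reported: Apr 4, 2005 − 63 days = Jan 31, 2005.
The fault occurs: Jan 31, 2005 − 3 days = Jan 28, 2005.

Friday, January 28, 2005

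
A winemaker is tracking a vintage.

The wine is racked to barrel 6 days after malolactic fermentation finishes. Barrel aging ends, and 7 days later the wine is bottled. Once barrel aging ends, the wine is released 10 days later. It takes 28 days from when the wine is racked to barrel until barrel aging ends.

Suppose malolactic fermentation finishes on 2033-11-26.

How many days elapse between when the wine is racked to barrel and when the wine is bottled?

35 days

Causal path: the wine is racked to barrel → barrel aging ends → the wine is bottled.
Total delay along the path: 28 + 7 = 35 days.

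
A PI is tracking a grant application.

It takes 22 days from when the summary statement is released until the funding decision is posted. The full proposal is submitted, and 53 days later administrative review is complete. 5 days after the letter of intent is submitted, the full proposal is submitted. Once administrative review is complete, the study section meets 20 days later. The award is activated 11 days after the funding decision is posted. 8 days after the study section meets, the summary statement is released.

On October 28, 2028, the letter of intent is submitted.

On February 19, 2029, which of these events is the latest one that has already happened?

The funding decision is posted

The letter of intent is submitted: Oct 28, 2028.
The full proposal is submitted: Oct 28, 2028 + 5 days = Nov 2, 2028.
Administrative review is complete: Nov 2, 2028 + 53 days = Dec 25, 2028.
The study section meets: Dec 25, 2028 + 20 days = Jan 14, 2029.
The summary statement is released: Jan 14, 2029 + 8 days = Jan 22, 2029.
The funding decision is posted: Jan 22, 2029 + 22 days = Feb 13, 2029.
The award is activated: Feb 13, 2029 + 11 days = Feb 24, 2029.
Feb 19, 2029 falls between when the funding decision is posted (Feb 13, 2029) and when the award is activated (Feb 24, 2029).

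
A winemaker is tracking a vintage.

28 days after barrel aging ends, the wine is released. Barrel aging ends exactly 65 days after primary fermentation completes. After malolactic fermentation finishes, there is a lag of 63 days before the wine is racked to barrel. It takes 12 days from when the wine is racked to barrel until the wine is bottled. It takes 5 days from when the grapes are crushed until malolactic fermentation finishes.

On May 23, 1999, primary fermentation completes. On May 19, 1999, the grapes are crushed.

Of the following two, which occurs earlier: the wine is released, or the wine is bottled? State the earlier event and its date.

Primary fermentation completes: May 23, 1999.
Barrel aging ends: May 23, 1999 + 65 days = Jul 27, 1999.
The wine is released: Jul 27, 1999 + 28 days = Aug 24, 1999.
The grapes are crushed: May 19, 1999.
Malolactic fermentation finishes: May 19, 1999 + 5 days = May 24, 1999.
The wine is racked to barrel: May 24, 1999 + 63 days = Jul 26, 1999.
The wine is bottled: Jul 26, 1999 + 12 days = Aug 7, 1999.
Comparing: the wine is released on Aug 24, 1999 vs the wine is bottled on Aug 7, 1999. Earlier: the wine is bottled.

The wine is bottled — Aug 7, 1999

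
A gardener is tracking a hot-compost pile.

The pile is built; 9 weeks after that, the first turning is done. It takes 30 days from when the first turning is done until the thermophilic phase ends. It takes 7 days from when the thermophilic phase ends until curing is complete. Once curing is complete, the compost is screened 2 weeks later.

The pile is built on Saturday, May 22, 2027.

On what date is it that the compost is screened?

Monday, September 13, 2027

The pile is built: May 22, 2027.
The first turning is done: May 22, 2027 + 9 weeks = Jul 24, 2027.
The thermophilic phase ends: Jul 24, 2027 + 30 days = Aug 23, 2027.
Curing is complete: Aug 23, 2027 + 7 days = Aug 30, 2027.
The compost is screened: Aug 30, 2027 + 2 weeks = Sep 13, 2027.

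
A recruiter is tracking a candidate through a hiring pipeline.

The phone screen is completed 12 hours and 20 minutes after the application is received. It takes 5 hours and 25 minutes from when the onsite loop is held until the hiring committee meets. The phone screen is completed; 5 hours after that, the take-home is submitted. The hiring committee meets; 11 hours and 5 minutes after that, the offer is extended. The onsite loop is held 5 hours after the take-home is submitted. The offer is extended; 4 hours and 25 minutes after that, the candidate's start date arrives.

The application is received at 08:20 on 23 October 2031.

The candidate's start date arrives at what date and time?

03:35 on 25 October 2031

The application is received: 08:20 Oct 23, 2031.
The phone screen is completed: 08:20 Oct 23, 2031 + 12h20m = 20:40 Oct 23, 2031.
The take-home is submitted: 20:40 Oct 23, 2031 + 5h = 01:40 Oct 24, 2031.
The onsite loop is held: 01:40 Oct 24, 2031 + 5h = 06:40 Oct 24, 2031.
The hiring committee meets: 06:40 Oct 24, 2031 + 5h25m = 12:05 Oct 24, 2031.
The offer is extended: 12:05 Oct 24, 2031 + 11h05m = 23:10 Oct 24, 2031.
The candidate's start date arrives: 23:10 Oct 24, 2031 + 4h25m = 03:35 Oct 25, 2031.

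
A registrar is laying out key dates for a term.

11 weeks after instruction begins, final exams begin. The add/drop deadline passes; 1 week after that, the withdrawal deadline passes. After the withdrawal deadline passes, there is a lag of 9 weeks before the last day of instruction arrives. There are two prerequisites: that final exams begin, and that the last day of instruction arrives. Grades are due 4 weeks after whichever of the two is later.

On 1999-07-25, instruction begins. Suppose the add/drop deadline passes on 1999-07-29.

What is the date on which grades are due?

Instruction begins: Jul 25, 1999.
Final exams begin: Jul 25, 1999 + 11 weeks = Oct 10, 1999.
The add/drop deadline passes: Jul 29, 1999.
The withdrawal deadline passes: Jul 29, 1999 + 1 week = Aug 5, 1999.
The last day of instruction arrives: Aug 5, 1999 + 9 weeks = Oct 7, 1999.
Both prerequisites met — final exams begin (Oct 10, 1999), the last day of instruction arrives (Oct 7, 1999); the later is Oct 10, 1999.
Grades are due: Oct 10, 1999 + 4 weeks = Nov 7, 1999.

1999-11-07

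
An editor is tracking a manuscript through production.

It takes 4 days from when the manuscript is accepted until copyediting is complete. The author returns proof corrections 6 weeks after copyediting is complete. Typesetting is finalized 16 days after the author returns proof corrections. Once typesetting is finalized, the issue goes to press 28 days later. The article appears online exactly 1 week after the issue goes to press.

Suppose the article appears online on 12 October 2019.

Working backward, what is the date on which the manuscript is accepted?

7 July 2019

The article appears online: Oct 12, 2019.
The issue goes to press: Oct 12, 2019 − 1 week = Oct 5, 2019.
Typesetting is finalized: Oct 5, 2019 − 28 days = Sep 7, 2019.
The author returns proof corrections: Sep 7, 2019 − 16 days = Aug 22, 2019.
Copyediting is complete: Aug 22, 2019 − 6 weeks = Jul 11, 2019.
The manuscript is accepted: Jul 11, 2019 − 4 days = Jul 7, 2019.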